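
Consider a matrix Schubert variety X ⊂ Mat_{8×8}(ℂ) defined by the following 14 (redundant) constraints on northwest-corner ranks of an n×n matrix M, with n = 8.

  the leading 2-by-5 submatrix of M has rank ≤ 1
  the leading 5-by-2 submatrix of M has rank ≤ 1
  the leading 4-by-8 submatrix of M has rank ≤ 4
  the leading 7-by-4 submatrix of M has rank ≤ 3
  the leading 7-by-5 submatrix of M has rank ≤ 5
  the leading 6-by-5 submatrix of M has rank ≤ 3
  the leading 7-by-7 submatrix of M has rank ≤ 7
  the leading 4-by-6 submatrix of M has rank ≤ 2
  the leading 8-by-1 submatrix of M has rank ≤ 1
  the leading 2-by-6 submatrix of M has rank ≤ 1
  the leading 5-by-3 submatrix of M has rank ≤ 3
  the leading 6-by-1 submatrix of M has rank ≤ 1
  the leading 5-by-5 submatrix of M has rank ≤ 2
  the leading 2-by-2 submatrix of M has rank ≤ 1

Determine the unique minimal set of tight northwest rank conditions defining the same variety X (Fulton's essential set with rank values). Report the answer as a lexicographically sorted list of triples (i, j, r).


Rank table r_w(8×8) implied by the 14 constraints:

  1 | 1 | 1 | 1 | 1 | 1 | 1 | 1
  1 | 1 | 1 | 1 | 1 | 1 | 2 | 2
  1 | 1 | 2 | 2 | 2 | 2 | 3 | 3
  1 | 1 | 2 | 2 | 2 | 2 | 3 | 4
  1 | 1 | 2 | 2 | 2 | 3 | 4 | 5
  1 | 2 | 3 | 3 | 3 | 4 | 5 | 6
  1 | 2 | 3 | 3 | 4 | 5 | 6 | 7
  1 | 2 | 3 | 4 | 5 | 6 | 7 | 8

hence w(1..8) = (1, 7, 3, 8, 6, 2, 5, 4).

Rothe diagram D(w) (14 cells), 5 SE-corners (essential conditions):

[(2, 6, 1), (4, 6, 2), (5, 2, 1), (5, 5, 2), (7, 4, 3)]


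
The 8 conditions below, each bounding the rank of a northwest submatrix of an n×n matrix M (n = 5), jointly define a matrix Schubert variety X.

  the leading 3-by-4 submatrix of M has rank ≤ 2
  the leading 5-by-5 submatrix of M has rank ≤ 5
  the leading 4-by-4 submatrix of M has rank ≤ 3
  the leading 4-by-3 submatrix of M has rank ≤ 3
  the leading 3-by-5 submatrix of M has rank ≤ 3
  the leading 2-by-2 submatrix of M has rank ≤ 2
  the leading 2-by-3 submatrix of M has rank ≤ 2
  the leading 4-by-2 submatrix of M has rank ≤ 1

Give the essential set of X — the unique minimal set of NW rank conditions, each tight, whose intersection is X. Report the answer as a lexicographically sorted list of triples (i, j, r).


Reconstructing r_w from the 8 given conditions:

  row 1: 1 1 1 1 1
  row 2: 1 1 2 2 2
  row 3: 1 1 2 2 3
  row 4: 1 1 2 3 4
  row 5: 1 2 3 4 5

hence w(1..5) = (1, 3, 5, 4, 2).

ℓ(w)=4; the 2 essential cells (i,j,r):

[(3, 4, 2), (4, 2, 1)]


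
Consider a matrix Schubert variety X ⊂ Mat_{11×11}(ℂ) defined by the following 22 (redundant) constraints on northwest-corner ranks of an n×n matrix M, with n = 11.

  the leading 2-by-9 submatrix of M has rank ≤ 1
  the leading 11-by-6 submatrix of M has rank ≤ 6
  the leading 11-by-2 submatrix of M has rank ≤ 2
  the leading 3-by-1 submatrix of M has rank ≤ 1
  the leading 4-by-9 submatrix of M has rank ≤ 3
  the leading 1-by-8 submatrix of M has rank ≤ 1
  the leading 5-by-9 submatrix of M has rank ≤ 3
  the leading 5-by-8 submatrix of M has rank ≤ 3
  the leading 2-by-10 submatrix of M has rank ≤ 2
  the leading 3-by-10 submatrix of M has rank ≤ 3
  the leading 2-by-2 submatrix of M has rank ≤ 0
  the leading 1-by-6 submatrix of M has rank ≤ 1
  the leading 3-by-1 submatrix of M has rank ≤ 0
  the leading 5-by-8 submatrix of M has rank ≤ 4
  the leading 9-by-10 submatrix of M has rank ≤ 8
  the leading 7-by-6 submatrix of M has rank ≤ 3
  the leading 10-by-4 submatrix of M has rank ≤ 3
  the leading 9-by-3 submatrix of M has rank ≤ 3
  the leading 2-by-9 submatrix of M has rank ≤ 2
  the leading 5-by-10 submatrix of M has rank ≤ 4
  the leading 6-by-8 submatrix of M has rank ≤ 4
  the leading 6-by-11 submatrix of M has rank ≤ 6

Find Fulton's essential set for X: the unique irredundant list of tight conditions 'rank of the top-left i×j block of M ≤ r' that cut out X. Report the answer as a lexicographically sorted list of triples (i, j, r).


Propagating the 22 rank bounds to every northwest block:

  R[1]: 0 0 1 1 1 1 1 1 1 1 1
  R[2]: 0 0 1 1 1 1 1 1 1 2 2
  R[3]: 0 1 2 2 2 2 2 2 2 3 3
  R[4]: 1 2 3 3 3 3 3 3 3 4 4
  R[5]: 1 2 3 3 3 3 3 3 3 4 5
  R[6]: 1 2 3 3 3 3 4 4 4 5 6
  R[7]: 1 2 3 3 3 3 4 5 5 6 7
  R[8]: 1 2 3 3 4 4 5 6 6 7 8
  R[9]: 1 2 3 3 4 5 6 7 7 8 9
  R[10]: 1 2 3 3 4 5 6 7 8 9 10
  R[11]: 1 2 3 4 5 6 7 8 9 10 11

the unique w with this rank table is (3, 10, 2, 1, 11, 7, 8, 5, 6, 9, 4).

Rothe diagram D(w) (26 cells), 6 SE-corners (essential conditions):

[(2, 2, 0), (2, 9, 1), (3, 1, 0), (5, 9, 3), (7, 6, 3), (10, 4, 3)]


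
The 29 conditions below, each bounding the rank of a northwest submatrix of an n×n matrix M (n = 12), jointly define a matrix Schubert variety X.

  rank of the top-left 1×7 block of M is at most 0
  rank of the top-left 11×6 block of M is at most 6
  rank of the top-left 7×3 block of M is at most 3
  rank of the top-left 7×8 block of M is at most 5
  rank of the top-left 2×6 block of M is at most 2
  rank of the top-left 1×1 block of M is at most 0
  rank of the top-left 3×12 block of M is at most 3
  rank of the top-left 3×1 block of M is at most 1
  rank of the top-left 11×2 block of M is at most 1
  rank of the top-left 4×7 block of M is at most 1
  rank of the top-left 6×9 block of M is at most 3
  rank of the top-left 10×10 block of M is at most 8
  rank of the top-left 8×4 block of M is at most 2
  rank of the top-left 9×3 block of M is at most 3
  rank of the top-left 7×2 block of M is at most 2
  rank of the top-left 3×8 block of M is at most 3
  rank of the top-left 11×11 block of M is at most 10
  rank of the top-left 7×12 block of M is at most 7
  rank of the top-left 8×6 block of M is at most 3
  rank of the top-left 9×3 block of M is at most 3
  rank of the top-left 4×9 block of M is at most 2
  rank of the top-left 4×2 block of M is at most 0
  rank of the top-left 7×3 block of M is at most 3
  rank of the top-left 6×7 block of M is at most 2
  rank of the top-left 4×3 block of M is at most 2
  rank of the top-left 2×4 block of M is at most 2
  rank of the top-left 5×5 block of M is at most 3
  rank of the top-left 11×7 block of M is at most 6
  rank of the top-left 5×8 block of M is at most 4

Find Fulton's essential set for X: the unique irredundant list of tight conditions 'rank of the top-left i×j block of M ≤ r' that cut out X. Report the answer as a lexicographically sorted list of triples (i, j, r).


The tightest implied rank at each (i,j), from the 29 conditions:

  0, 0, 0, 0, 0, 0, 0, 1, 1, 1, 1, 1
  0, 0, 1, 1, 1, 1, 1, 2, 2, 2, 2, 2
  0, 0, 1, 1, 1, 1, 1, 2, 2, 3, 3, 3
  0, 0, 1, 1, 1, 1, 1, 2, 2, 3, 4, 4
  1, 1, 2, 2, 2, 2, 2, 3, 3, 4, 5, 5
  1, 1, 2, 2, 2, 2, 2, 3, 3, 4, 5, 6
  1, 1, 2, 2, 3, 3, 3, 4, 4, 5, 6, 7
  1, 1, 2, 2, 3, 3, 4, 5, 5, 6, 7, 8
  1, 1, 2, 3, 4, 4, 5, 6, 6, 7, 8, 9
  1, 1, 2, 3, 4, 5, 6, 7, 7, 8, 9, 10
  1, 1, 2, 3, 4, 5, 6, 7, 8, 9, 10, 11
  1, 2, 3, 4, 5, 6, 7, 8, 9, 10, 11, 12

hence w(1..12) = (8, 3, 10, 11, 1, 12, 5, 7, 4, 6, 9, 2).

9 SE-corners of the 37-cell Rothe diagram give Ess(w):

[(1, 7, 0), (4, 2, 0), (4, 7, 1), (4, 9, 2), (6, 7, 2), (6, 9, 3), (8, 4, 2), (8, 6, 3), (11, 2, 1)]


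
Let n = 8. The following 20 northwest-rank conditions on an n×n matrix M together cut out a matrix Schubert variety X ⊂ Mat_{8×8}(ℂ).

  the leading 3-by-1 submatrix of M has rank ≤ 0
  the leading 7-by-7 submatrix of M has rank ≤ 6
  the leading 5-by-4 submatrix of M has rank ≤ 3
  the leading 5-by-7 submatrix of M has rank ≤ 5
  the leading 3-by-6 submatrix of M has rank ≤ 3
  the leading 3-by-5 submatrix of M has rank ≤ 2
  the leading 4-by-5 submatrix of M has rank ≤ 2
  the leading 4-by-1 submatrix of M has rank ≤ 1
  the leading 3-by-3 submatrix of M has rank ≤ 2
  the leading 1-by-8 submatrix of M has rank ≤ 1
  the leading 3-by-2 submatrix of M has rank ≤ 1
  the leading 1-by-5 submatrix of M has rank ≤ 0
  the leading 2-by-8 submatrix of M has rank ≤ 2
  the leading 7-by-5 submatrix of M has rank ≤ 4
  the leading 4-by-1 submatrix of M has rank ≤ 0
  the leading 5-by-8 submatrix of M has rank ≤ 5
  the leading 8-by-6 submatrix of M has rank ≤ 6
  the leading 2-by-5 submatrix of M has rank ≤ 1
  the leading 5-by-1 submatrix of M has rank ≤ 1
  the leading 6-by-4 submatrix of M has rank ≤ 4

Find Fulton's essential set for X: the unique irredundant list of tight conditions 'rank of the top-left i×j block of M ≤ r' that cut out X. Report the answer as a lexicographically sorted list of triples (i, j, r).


Computing R[i][j] = min implied NW-rank bound (n=8, 20 conditions):

  R[1]: 0, 0, 0, 0, 0, 1, 1, 1
  R[2]: 0, 1, 1, 1, 1, 2, 2, 2
  R[3]: 0, 1, 2, 2, 2, 3, 3, 3
  R[4]: 0, 1, 2, 2, 2, 3, 4, 4
  R[5]: 1, 2, 3, 3, 3, 4, 5, 5
  R[6]: 1, 2, 3, 4, 4, 5, 6, 6
  R[7]: 1, 2, 3, 4, 4, 5, 6, 7
  R[8]: 1, 2, 3, 4, 5, 6, 7, 8

giving w = (6, 2, 3, 7, 1, 4, 8, 5) via Δ²R.

|D(w)|=11, |Ess(w)|=4:

[(1, 5, 0), (4, 1, 0), (4, 5, 2), (7, 5, 4)]


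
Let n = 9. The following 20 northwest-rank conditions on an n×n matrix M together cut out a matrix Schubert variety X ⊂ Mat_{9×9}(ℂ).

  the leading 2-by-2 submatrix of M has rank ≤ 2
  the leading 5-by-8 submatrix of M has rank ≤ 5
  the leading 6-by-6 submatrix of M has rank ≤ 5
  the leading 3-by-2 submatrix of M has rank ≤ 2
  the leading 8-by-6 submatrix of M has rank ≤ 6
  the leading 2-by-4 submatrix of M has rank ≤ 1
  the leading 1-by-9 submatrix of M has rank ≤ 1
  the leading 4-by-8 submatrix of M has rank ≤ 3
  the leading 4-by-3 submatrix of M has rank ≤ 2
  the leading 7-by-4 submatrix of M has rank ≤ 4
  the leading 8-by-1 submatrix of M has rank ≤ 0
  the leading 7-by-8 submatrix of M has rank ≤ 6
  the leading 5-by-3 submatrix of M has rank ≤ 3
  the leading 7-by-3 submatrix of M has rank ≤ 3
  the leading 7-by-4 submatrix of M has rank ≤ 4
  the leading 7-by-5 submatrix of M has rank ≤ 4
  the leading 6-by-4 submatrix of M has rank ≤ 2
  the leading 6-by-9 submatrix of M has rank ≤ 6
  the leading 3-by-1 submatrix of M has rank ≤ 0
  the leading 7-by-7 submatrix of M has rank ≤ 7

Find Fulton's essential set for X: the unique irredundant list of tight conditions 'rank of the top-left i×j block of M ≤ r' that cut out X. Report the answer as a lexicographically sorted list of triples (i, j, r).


Reconstructing r_w from the 20 given conditions:

  0 1 1 1 1 1 1 1 1
  0 1 1 1 2 2 2 2 2
  0 1 2 2 3 3 3 3 3
  0 1 2 2 3 3 3 3 4
  0 1 2 2 3 4 4 4 5
  0 1 2 2 3 4 5 5 6
  0 1 2 3 4 5 6 6 7
  0 1 2 3 4 5 6 7 8
  1 2 3 4 5 6 7 8 9

hence w(1..9) = (2, 5, 3, 9, 6, 7, 4, 8, 1).

D(w) has 16 cells with 4 SE-corners; essential set:

[(2, 4, 1), (4, 8, 3), (6, 4, 2), (8, 1, 0)]


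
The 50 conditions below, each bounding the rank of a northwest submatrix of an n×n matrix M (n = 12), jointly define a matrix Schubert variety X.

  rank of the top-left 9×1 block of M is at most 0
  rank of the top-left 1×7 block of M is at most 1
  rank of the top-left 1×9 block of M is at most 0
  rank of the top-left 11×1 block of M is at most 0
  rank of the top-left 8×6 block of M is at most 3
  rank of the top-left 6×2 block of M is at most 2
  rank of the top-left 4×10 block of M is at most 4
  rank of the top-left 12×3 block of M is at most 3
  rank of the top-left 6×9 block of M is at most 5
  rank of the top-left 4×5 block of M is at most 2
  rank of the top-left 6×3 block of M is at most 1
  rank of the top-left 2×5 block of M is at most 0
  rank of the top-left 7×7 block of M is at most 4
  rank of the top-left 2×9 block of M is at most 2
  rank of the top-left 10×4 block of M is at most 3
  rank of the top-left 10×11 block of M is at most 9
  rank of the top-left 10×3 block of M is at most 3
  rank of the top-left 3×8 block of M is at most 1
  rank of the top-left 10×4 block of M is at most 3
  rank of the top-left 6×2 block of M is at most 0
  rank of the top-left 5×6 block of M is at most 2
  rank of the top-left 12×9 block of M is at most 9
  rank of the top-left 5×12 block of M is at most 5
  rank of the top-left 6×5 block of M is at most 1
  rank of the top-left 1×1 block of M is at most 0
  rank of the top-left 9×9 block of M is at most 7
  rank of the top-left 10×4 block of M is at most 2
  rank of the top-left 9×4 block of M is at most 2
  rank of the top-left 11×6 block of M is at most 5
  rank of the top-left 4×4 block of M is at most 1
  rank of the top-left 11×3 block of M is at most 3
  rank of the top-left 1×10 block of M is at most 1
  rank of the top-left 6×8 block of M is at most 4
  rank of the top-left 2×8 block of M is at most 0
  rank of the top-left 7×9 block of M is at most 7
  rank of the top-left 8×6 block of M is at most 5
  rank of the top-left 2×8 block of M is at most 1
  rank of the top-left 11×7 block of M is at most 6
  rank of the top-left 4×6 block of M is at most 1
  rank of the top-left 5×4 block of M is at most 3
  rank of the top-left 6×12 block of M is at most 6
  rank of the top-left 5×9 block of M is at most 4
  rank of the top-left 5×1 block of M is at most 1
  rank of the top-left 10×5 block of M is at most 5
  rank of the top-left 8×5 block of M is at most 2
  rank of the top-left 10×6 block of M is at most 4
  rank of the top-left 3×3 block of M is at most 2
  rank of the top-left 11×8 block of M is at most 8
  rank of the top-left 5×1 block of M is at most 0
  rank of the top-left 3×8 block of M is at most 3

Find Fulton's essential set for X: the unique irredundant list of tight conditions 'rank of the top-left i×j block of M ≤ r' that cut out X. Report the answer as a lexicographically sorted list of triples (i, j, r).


Reconstructing r_w from the 50 given conditions:

  0 0 0 0 0 0 0 0 0 1 1 1
  0 0 0 0 0 0 0 0 1 2 2 2
  0 0 1 1 1 1 1 1 2 3 3 3
  0 0 1 1 1 1 2 2 3 4 4 4
  0 0 1 1 1 2 3 3 4 5 5 5
  0 0 1 1 1 2 3 4 5 6 6 6
  0 1 2 2 2 3 4 5 6 7 7 7
  0 1 2 2 2 3 4 5 6 7 8 8
  0 1 2 2 3 4 5 6 7 8 9 9
  0 1 2 2 3 4 5 6 7 8 9 10
  0 1 2 3 4 5 6 7 8 9 10 11
  1 2 3 4 5 6 7 8 9 10 11 12

the unique w with this rank table is (10, 9, 3, 7, 6, 8, 2, 11, 5, 12, 4, 1).

ℓ(w)=41; the 8 essential cells (i,j,r):

[(1, 9, 0), (2, 8, 0), (4, 6, 1), (6, 2, 0), (6, 5, 1), (8, 5, 2), (10, 4, 2), (11, 1, 0)]


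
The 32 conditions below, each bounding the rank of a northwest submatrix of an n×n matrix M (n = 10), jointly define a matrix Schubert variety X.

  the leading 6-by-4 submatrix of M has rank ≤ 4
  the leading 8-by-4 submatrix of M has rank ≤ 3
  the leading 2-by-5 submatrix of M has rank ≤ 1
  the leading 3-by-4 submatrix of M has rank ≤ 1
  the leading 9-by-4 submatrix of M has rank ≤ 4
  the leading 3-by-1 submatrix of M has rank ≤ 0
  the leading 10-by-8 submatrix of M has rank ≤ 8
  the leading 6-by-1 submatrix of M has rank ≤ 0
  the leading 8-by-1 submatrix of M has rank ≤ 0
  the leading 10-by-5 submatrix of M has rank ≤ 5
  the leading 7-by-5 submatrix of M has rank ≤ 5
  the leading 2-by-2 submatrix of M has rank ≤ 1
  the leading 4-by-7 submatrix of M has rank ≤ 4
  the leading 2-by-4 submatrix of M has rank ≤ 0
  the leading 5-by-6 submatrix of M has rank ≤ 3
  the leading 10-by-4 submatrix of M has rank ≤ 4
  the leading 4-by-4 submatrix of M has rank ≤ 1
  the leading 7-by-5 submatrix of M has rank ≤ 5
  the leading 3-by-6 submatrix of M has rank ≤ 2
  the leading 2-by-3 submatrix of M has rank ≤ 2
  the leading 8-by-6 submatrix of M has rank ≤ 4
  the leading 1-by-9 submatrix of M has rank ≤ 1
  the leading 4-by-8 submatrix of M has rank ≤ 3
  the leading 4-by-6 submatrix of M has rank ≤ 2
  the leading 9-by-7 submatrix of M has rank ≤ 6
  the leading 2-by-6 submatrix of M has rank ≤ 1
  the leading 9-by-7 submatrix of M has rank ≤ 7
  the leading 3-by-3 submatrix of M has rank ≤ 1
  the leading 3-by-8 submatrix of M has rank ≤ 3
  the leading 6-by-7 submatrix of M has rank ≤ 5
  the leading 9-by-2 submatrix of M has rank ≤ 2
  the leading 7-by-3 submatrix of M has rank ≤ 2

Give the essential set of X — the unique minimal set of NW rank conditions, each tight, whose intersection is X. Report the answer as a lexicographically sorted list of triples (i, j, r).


Reconstructing r_w from the 32 given conditions:

  i=1: 0 | 0 | 0 | 0 | 1 | 1 | 1 | 1 | 1 | 1
  i=2: 0 | 0 | 0 | 0 | 1 | 1 | 2 | 2 | 2 | 2
  i=3: 0 | 1 | 1 | 1 | 2 | 2 | 3 | 3 | 3 | 3
  i=4: 0 | 1 | 1 | 1 | 2 | 2 | 3 | 3 | 4 | 4
  i=5: 0 | 1 | 2 | 2 | 3 | 3 | 4 | 4 | 5 | 5
  i=6: 0 | 1 | 2 | 3 | 4 | 4 | 5 | 5 | 6 | 6
  i=7: 0 | 1 | 2 | 3 | 4 | 4 | 5 | 6 | 7 | 7
  i=8: 0 | 1 | 2 | 3 | 4 | 4 | 5 | 6 | 7 | 8
  i=9: 1 | 2 | 3 | 4 | 5 | 5 | 6 | 7 | 8 | 9
  i=10: 1 | 2 | 3 | 4 | 5 | 6 | 7 | 8 | 9 | 10

the unique w with this rank table is (5, 7, 2, 9, 3, 4, 8, 10, 1, 6).

D(w) has 21 cells with 7 SE-corners; essential set:

[(2, 4, 0), (2, 6, 1), (4, 4, 1), (4, 6, 2), (4, 8, 3), (8, 1, 0), (8, 6, 4)]


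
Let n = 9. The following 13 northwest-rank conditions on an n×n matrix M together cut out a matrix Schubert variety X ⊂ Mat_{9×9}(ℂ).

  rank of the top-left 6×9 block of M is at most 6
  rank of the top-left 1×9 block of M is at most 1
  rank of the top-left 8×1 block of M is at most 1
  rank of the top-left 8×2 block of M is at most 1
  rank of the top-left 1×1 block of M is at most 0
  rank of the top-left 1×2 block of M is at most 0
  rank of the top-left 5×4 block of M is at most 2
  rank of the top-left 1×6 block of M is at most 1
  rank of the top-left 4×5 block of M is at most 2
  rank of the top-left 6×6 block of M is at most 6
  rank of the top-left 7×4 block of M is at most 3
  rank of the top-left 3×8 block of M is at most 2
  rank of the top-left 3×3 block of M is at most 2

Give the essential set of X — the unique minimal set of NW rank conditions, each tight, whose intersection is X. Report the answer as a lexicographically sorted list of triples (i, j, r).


Recovering R(i,j) via the rank-extension bound from the 13 conditions:

  0 | 0 | 1 | 1 | 1 | 1 | 1 | 1 | 1
  1 | 1 | 2 | 2 | 2 | 2 | 2 | 2 | 2
  1 | 1 | 2 | 2 | 2 | 2 | 2 | 2 | 3
  1 | 1 | 2 | 2 | 2 | 3 | 3 | 3 | 4
  1 | 1 | 2 | 2 | 3 | 4 | 4 | 4 | 5
  1 | 1 | 2 | 3 | 4 | 5 | 5 | 5 | 6
  1 | 1 | 2 | 3 | 4 | 5 | 6 | 6 | 7
  1 | 1 | 2 | 3 | 4 | 5 | 6 | 7 | 8
  1 | 2 | 3 | 4 | 5 | 6 | 7 | 8 | 9

hence w(1..9) = (3, 1, 9, 6, 5, 4, 7, 8, 2).

5 SE-corners of the 16-cell Rothe diagram give Ess(w):

[(1, 2, 0), (3, 8, 2), (4, 5, 2), (5, 4, 2), (8, 2, 1)]


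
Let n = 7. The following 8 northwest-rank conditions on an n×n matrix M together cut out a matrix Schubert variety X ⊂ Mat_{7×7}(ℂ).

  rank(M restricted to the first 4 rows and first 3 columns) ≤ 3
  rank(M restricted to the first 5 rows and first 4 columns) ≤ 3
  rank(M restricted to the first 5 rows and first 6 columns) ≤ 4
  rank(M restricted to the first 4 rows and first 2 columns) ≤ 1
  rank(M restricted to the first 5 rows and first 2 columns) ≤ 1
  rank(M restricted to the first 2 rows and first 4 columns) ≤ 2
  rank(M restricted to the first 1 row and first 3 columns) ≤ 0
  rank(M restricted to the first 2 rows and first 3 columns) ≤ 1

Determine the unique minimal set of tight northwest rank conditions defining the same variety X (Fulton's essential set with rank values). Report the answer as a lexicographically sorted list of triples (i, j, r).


Reconstructing r_w from the 8 given conditions:

  row 1: 0, 0, 0, 1, 1, 1, 1
  row 2: 1, 1, 1, 2, 2, 2, 2
  row 3: 1, 1, 2, 3, 3, 3, 3
  row 4: 1, 1, 2, 3, 4, 4, 4
  row 5: 1, 1, 2, 3, 4, 4, 5
  row 6: 1, 2, 3, 4, 5, 5, 6
  row 7: 1, 2, 3, 4, 5, 6, 7

the unique w with this rank table is (4, 1, 3, 5, 7, 2, 6).

ℓ(w)=7; the 3 essential cells (i,j,r):

[(1, 3, 0), (5, 2, 1), (5, 6, 4)]


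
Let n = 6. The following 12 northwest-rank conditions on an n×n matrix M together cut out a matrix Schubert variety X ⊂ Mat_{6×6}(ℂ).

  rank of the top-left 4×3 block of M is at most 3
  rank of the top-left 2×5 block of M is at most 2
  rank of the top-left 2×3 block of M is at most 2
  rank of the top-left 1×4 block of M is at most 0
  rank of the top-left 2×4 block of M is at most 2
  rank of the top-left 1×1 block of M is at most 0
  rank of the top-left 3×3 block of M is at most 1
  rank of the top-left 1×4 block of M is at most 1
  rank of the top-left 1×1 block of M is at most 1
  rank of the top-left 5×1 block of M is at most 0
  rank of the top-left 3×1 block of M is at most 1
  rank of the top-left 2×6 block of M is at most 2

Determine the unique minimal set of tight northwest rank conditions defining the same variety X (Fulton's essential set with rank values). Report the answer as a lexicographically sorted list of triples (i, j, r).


Computing R[i][j] = min implied NW-rank bound (n=6, 12 conditions):

  row 1: 0  0  0  0  1  1
  row 2: 0  1  1  1  2  2
  row 3: 0  1  1  2  3  3
  row 4: 0  1  2  3  4  4
  row 5: 0  1  2  3  4  5
  row 6: 1  2  3  4  5  6

the unique w with this rank table is (5, 2, 4, 3, 6, 1).

D(w) has 9 cells with 3 SE-corners; essential set:

[(1, 4, 0), (3, 3, 1), (5, 1, 0)]


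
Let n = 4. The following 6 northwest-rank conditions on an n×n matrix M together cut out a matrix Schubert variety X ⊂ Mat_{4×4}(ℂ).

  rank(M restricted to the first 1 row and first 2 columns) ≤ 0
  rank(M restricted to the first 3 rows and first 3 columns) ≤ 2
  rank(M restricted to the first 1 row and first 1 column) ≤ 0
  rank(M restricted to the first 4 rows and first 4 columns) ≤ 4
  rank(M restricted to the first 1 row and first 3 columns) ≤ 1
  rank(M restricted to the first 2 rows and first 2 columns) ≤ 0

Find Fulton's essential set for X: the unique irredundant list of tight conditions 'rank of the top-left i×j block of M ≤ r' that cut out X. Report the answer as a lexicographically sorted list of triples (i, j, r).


The tightest implied rank at each (i,j), from the 6 conditions:

  0 0 1 1
  0 0 1 2
  1 1 2 3
  1 2 3 4

the unique w with this rank table is (3, 4, 1, 2).

ℓ(w)=4; the 1 essential cell (i,j,r):

[(2, 2, 0)]


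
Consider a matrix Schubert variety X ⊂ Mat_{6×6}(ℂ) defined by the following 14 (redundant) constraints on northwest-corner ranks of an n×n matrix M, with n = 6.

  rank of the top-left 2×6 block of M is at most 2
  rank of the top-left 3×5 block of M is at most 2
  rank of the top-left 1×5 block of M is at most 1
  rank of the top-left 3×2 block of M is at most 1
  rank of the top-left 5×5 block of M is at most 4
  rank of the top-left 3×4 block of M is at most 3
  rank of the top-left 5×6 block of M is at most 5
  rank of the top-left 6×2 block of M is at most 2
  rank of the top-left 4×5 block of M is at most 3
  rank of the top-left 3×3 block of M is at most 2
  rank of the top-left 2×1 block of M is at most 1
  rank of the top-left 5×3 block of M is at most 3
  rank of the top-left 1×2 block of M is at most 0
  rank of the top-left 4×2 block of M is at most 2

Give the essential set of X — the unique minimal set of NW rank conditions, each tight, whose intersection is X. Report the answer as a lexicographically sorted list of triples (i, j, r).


Reconstructing r_w from the 14 given conditions:

  row 1: 0  0  1  1  1  1
  row 2: 1  1  2  2  2  2
  row 3: 1  1  2  2  2  3
  row 4: 1  2  3  3  3  4
  row 5: 1  2  3  4  4  5
  row 6: 1  2  3  4  5  6

reading off 1-entries of Δ²R: w = (3, 1, 6, 2, 4, 5).

Rothe diagram D(w) (5 cells), 3 SE-corners (essential conditions):

[(1, 2, 0), (3, 2, 1), (3, 5, 2)]


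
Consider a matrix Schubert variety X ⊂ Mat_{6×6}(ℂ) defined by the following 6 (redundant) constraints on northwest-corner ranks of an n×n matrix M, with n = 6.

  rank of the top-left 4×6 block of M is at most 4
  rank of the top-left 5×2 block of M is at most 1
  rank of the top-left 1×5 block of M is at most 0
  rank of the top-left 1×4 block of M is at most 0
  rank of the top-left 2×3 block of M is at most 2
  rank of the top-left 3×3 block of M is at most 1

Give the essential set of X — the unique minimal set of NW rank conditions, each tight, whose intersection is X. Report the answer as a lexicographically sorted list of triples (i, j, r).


Reconstructing r_w from the 6 given conditions:

  i=1: 0 0 0 0 0 1
  i=2: 1 1 1 1 1 2
  i=3: 1 1 1 2 2 3
  i=4: 1 1 2 3 3 4
  i=5: 1 1 2 3 4 5
  i=6: 1 2 3 4 5 6

so w = (6, 1, 4, 3, 5, 2).

D(w) has 9 cells with 3 SE-corners; essential set:

[(1, 5, 0), (3, 3, 1), (5, 2, 1)]


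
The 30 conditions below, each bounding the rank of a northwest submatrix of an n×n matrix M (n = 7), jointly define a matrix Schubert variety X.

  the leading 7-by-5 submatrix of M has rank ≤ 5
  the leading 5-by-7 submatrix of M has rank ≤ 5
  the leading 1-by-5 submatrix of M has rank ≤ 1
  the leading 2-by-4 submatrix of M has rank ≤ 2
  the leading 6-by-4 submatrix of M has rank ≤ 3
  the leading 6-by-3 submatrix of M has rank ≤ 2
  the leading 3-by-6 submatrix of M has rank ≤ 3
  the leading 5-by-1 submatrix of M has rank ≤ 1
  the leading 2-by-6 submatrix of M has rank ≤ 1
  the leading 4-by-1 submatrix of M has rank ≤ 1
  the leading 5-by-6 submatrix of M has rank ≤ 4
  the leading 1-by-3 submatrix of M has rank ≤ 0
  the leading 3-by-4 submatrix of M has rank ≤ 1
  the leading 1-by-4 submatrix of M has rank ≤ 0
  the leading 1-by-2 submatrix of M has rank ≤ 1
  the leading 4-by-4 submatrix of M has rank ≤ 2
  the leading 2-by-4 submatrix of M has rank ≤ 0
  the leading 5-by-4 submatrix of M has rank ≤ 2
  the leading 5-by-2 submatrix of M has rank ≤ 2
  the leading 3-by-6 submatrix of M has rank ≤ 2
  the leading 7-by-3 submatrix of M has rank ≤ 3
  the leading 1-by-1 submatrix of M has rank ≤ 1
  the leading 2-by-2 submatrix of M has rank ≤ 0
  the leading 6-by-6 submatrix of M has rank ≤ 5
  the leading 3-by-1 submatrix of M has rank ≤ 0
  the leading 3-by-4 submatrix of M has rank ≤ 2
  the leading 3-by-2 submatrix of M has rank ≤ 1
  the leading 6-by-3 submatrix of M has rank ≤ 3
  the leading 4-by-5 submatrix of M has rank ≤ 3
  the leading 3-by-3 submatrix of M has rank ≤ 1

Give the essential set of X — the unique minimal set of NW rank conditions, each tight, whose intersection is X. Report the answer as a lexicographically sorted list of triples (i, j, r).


Recovering R(i,j) via the rank-extension bound from the 30 conditions:

  0  0  0  0  1  1  1
  0  0  0  0  1  1  2
  0  1  1  1  2  2  3
  1  2  2  2  3  3  4
  1  2  2  2  3  4  5
  1  2  2  3  4  5  6
  1  2  3  4  5  6  7

second differences of R give the permutation w = (5, 7, 2, 1, 6, 4, 3).

ℓ(w)=13; the 5 essential cells (i,j,r):

[(2, 4, 0), (2, 6, 1), (3, 1, 0), (5, 4, 2), (6, 3, 2)]


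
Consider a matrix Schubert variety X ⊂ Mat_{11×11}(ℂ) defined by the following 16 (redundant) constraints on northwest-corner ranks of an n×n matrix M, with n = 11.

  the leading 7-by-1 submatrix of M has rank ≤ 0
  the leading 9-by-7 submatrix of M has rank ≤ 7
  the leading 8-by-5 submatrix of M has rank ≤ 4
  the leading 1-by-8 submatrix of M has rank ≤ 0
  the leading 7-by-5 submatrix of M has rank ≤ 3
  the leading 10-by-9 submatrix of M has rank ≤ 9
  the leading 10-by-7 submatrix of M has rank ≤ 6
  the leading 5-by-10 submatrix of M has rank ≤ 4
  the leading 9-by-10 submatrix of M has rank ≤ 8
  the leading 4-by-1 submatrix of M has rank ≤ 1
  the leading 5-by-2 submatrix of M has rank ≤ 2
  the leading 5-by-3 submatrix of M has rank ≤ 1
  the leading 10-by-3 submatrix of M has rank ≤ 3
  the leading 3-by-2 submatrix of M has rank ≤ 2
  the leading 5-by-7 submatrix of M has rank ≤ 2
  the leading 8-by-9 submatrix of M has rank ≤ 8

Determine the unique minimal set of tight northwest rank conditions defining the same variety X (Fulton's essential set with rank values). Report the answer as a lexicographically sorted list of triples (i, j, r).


Rank table r_w(11×11) implied by the 16 constraints:

  0, 0, 0, 0, 0, 0, 0, 0, 1, 1, 1
  0, 1, 1, 1, 1, 1, 1, 1, 2, 2, 2
  0, 1, 1, 2, 2, 2, 2, 2, 3, 3, 3
  0, 1, 1, 2, 2, 2, 2, 3, 4, 4, 4
  0, 1, 1, 2, 2, 2, 2, 3, 4, 4, 5
  0, 1, 2, 3, 3, 3, 3, 4, 5, 5, 6
  0, 1, 2, 3, 3, 4, 4, 5, 6, 6, 7
  1, 2, 3, 4, 4, 5, 5, 6, 7, 7, 8
  1, 2, 3, 4, 5, 6, 6, 7, 8, 8, 9
  1, 2, 3, 4, 5, 6, 6, 7, 8, 9, 10
  1, 2, 3, 4, 5, 6, 7, 8, 9, 10, 11

hence w(1..11) = (9, 2, 4, 8, 11, 3, 6, 1, 5, 10, 7).

Fulton essential set (7 of the 26 Rothe cells):

[(1, 8, 0), (5, 3, 1), (5, 7, 2), (5, 10, 4), (7, 1, 0), (7, 5, 3), (10, 7, 6)]


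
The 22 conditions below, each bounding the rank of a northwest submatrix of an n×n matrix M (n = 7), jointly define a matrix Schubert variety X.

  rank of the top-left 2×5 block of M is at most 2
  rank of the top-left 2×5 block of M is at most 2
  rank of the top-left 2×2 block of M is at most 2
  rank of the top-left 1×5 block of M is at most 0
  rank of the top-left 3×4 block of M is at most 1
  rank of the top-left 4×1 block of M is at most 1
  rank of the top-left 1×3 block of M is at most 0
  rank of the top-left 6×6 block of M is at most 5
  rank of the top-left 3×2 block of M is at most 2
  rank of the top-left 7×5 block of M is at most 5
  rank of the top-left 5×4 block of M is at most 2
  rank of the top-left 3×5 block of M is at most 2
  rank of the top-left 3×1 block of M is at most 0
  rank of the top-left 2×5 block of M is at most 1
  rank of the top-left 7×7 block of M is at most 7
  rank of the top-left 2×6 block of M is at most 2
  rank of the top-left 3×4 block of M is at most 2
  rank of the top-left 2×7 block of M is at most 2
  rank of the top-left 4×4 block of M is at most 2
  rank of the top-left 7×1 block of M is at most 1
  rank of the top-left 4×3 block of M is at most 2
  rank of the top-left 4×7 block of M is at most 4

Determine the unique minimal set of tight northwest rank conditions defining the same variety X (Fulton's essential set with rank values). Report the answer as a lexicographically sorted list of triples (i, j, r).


Reconstructing r_w from the 22 given conditions:

  row 1: 0  0  0  0  0  1  1
  row 2: 0  1  1  1  1  2  2
  row 3: 0  1  1  1  2  3  3
  row 4: 1  2  2  2  3  4  4
  row 5: 1  2  2  2  3  4  5
  row 6: 1  2  3  3  4  5  6
  row 7: 1  2  3  4  5  6  7

the unique w with this rank table is (6, 2, 5, 1, 7, 3, 4).

D(w) has 11 cells with 4 SE-corners; essential set:

[(1, 5, 0), (3, 1, 0), (3, 4, 1), (5, 4, 2)]


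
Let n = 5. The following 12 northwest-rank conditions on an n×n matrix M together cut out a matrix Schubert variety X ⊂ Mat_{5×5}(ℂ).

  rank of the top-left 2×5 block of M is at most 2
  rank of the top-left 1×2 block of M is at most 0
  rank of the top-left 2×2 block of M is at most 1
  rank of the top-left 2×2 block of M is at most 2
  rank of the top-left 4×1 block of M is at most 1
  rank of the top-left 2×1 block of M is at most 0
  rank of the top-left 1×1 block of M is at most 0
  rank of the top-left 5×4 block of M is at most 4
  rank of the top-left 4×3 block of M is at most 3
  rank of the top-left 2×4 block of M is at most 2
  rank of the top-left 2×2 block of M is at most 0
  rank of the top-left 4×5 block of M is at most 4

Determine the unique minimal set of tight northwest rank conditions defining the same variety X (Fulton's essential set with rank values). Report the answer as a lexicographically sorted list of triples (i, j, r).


Recovering R(i,j) via the rank-extension bound from the 12 conditions:

  R[1]: 0 | 0 | 1 | 1 | 1
  R[2]: 0 | 0 | 1 | 2 | 2
  R[3]: 1 | 1 | 2 | 3 | 3
  R[4]: 1 | 2 | 3 | 4 | 4
  R[5]: 1 | 2 | 3 | 4 | 5

so w = (3, 4, 1, 2, 5).

|D(w)|=4, |Ess(w)|=1:

[(2, 2, 0)]


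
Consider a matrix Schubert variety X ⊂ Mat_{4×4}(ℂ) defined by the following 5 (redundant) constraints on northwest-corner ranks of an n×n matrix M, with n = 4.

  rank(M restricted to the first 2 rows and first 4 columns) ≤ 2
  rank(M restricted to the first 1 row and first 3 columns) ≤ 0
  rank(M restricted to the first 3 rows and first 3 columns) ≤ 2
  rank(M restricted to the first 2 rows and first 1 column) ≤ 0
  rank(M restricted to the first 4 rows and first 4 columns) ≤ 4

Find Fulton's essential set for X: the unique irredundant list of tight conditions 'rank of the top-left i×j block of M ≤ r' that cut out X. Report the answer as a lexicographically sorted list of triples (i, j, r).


Reconstructing r_w from the 5 given conditions:

  R[1]: 0  0  0  1
  R[2]: 0  1  1  2
  R[3]: 1  2  2  3
  R[4]: 1  2  3  4

the unique w with this rank table is (4, 2, 1, 3).

2 SE-corners of the 4-cell Rothe diagram give Ess(w):

[(1, 3, 0), (2, 1, 0)]


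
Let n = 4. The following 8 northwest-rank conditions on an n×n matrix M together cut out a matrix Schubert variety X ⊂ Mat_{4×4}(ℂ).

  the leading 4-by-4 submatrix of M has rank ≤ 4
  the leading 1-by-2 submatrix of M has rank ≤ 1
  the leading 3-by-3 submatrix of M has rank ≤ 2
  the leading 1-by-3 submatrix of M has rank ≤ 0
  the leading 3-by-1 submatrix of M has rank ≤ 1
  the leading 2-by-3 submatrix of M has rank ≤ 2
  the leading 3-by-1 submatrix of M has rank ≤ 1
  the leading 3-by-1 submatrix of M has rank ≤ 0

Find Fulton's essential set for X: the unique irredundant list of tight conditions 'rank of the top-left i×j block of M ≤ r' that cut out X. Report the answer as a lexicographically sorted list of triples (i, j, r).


Computing R[i][j] = min implied NW-rank bound (n=4, 8 conditions):

  R[1]: 0 0 0 1
  R[2]: 0 1 1 2
  R[3]: 0 1 2 3
  R[4]: 1 2 3 4

reading off 1-entries of Δ²R: w = (4, 2, 3, 1).

Fulton essential set (2 of the 5 Rothe cells):

[(1, 3, 0), (3, 1, 0)]


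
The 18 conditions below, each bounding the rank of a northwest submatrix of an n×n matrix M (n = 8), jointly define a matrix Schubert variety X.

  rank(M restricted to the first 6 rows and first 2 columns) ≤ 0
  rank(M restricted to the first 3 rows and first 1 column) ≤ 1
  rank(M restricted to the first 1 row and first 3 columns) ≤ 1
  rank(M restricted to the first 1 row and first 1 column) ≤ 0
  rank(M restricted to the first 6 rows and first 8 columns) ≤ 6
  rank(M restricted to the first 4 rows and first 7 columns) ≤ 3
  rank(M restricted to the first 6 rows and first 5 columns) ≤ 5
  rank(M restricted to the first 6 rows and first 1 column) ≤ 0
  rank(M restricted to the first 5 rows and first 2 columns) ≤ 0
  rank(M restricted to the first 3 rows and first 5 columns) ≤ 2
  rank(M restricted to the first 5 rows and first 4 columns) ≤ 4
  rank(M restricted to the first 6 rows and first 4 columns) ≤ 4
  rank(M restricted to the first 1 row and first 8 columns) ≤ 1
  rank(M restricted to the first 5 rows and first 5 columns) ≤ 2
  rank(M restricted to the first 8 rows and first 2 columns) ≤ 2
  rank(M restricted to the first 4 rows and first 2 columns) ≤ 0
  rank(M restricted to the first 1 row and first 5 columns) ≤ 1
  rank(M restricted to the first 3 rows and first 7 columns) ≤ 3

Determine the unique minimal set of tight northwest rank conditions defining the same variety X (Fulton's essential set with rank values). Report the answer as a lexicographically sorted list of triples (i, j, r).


Recovering R(i,j) via the rank-extension bound from the 18 conditions:

  i=1: 0, 0, 1, 1, 1, 1, 1, 1
  i=2: 0, 0, 1, 2, 2, 2, 2, 2
  i=3: 0, 0, 1, 2, 2, 3, 3, 3
  i=4: 0, 0, 1, 2, 2, 3, 3, 4
  i=5: 0, 0, 1, 2, 2, 3, 4, 5
  i=6: 0, 0, 1, 2, 3, 4, 5, 6
  i=7: 1, 1, 2, 3, 4, 5, 6, 7
  i=8: 1, 2, 3, 4, 5, 6, 7, 8

giving w = (3, 4, 6, 8, 7, 5, 1, 2) via Δ²R.

3 SE-corners of the 16-cell Rothe diagram give Ess(w):

[(4, 7, 3), (5, 5, 2), (6, 2, 0)]


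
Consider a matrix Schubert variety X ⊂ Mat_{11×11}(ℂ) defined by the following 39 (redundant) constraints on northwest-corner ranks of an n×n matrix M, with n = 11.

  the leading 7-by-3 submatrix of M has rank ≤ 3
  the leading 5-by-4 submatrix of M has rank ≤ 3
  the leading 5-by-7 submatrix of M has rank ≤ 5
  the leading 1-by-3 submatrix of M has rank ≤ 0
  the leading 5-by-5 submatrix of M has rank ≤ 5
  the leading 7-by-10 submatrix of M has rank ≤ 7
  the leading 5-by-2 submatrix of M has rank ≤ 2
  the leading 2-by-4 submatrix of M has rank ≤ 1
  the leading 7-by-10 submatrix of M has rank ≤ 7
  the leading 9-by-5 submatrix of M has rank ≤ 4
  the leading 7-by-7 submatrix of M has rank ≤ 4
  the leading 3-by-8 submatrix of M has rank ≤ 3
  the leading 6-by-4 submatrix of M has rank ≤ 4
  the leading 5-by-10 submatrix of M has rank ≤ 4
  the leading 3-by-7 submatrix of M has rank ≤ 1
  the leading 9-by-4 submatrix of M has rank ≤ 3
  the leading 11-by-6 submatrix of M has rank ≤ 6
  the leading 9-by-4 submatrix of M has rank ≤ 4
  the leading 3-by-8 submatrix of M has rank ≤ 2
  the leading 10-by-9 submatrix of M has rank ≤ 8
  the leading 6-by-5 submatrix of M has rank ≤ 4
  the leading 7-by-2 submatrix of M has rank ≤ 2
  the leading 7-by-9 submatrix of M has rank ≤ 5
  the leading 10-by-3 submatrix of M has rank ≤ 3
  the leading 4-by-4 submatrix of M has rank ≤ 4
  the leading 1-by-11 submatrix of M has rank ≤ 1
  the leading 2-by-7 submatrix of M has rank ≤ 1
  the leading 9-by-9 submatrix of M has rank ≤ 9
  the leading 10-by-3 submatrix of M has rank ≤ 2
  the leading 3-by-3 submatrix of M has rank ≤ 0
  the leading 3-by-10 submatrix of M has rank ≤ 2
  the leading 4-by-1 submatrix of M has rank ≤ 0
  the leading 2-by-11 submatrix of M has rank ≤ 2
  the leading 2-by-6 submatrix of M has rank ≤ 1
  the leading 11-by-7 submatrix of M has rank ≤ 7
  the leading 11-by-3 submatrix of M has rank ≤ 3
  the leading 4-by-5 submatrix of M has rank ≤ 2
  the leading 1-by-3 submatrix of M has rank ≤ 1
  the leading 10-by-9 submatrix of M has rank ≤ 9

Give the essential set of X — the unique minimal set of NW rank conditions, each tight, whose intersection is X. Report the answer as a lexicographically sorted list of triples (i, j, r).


Rank table r_w(11×11) implied by the 39 constraints:

  0 0 0 1 1 1 1 1 1 1 1
  0 0 0 1 1 1 1 2 2 2 2
  0 0 0 1 1 1 1 2 2 2 3
  0 1 1 2 2 2 2 3 3 3 4
  1 2 2 3 3 3 3 4 4 4 5
  1 2 2 3 4 4 4 5 5 5 6
  1 2 2 3 4 4 4 5 5 6 7
  1 2 2 3 4 5 5 6 6 7 8
  1 2 2 3 4 5 6 7 7 8 9
  1 2 2 3 4 5 6 7 8 9 10
  1 2 3 4 5 6 7 8 9 10 11

reading off 1-entries of Δ²R: w = (4, 8, 11, 2, 1, 5, 10, 6, 7, 9, 3).

ℓ(w)=26; the 7 essential cells (i,j,r):

[(3, 3, 0), (3, 7, 1), (3, 10, 2), (4, 1, 0), (7, 7, 4), (7, 9, 5), (10, 3, 2)]


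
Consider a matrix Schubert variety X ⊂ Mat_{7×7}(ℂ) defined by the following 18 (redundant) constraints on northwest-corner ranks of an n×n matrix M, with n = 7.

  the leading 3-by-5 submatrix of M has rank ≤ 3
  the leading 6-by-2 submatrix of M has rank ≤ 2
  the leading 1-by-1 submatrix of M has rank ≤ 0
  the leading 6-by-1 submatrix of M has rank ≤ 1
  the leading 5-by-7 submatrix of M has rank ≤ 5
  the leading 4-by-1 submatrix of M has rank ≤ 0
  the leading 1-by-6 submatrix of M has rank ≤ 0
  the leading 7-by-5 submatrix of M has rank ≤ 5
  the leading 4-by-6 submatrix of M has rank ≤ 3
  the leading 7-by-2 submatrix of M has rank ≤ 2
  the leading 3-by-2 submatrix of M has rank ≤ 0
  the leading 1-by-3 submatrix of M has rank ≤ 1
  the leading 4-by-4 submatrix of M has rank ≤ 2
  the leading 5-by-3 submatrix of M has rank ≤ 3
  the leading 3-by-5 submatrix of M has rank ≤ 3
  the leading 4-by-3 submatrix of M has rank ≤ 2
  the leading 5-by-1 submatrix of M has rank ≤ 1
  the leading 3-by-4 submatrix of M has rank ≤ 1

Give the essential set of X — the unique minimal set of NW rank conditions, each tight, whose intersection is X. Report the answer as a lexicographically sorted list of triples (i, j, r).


Computing R[i][j] = min implied NW-rank bound (n=7, 18 conditions):

  i=1: 0  0  0  0  0  0  1
  i=2: 0  0  1  1  1  1  2
  i=3: 0  0  1  1  2  2  3
  i=4: 0  1  2  2  3  3  4
  i=5: 1  2  3  3  4  4  5
  i=6: 1  2  3  4  5  5  6
  i=7: 1  2  3  4  5  6  7

giving w = (7, 3, 5, 2, 1, 4, 6) via Δ²R.

4 SE-corners of the 12-cell Rothe diagram give Ess(w):

[(1, 6, 0), (3, 2, 0), (3, 4, 1), (4, 1, 0)]
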